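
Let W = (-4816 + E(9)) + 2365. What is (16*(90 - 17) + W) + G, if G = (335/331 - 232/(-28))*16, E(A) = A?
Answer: -2607170/2317 ≈ -1125.2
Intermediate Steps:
W = -2442 (W = (-4816 + 9) + 2365 = -4807 + 2365 = -2442)
G = 344688/2317 (G = (335*(1/331) - 232*(-1/28))*16 = (335/331 + 58/7)*16 = (21543/2317)*16 = 344688/2317 ≈ 148.76)
(16*(90 - 17) + W) + G = (16*(90 - 17) - 2442) + 344688/2317 = (16*73 - 2442) + 344688/2317 = (1168 - 2442) + 344688/2317 = -1274 + 344688/2317 = -2607170/2317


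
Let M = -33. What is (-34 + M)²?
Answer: 4489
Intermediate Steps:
(-34 + M)² = (-34 - 33)² = (-67)² = 4489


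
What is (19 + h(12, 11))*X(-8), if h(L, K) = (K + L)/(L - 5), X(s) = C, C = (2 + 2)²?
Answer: 2496/7 ≈ 356.57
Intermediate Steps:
C = 16 (C = 4² = 16)
X(s) = 16
h(L, K) = (K + L)/(-5 + L)
(19 + h(12, 11))*X(-8) = (19 + (11 + 12)/(-5 + 12))*16 = (19 + 23/7)*16 = (156/7)*16 = 2496/7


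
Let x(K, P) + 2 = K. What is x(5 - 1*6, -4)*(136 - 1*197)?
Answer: 183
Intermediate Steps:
x(K, P) = -2 + K
x(5 - 1*6, -4)*(136 - 1*197) = (-2 + (5 - 1*6))*(136 - 1*197) = (-2 + (5 - 6))*(136 - 197) = (-2 - 1)*(-61) = -3*(-61) = 183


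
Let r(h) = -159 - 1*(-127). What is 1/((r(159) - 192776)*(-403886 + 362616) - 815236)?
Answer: 1/7956370924 ≈ 1.2569e-10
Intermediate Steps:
r(h) = -32 (r(h) = -159 + 127 = -32)
1/((r(159) - 192776)*(-403886 + 362616) - 815236) = 1/((-32 - 192776)*(-403886 + 362616) - 815236) = 1/(-192808*(-41270) - 815236) = 1/(7957186160 - 815236) = 1/7956370924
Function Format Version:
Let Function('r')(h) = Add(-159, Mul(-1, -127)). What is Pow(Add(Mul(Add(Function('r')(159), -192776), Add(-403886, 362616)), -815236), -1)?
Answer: Rational(1, 7956370924) ≈ 1.2569e-10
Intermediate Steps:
Function('r')(h) = -32 (Function('r')(h) = Add(-159, 127) = -32)
Pow(Add(Mul(Add(Function('r')(159), -192776), Add(-403886, 362616)), -815236), -1) = Pow(Add(Mul(Add(-32, -192776), Add(-403886, 362616)), -815236), -1) = Pow(Add(Mul(-192808, -41270), -815236), -1) = Pow(Add(7957186160, -815236), -1) = Pow(7956370924, -1) = Rational(1, 7956370924)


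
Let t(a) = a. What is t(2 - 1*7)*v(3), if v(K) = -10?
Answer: 50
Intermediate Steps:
t(2 - 1*7)*v(3) = (2 - 1*7)*(-10) = (2 - 7)*(-10) = -5*(-10) = 50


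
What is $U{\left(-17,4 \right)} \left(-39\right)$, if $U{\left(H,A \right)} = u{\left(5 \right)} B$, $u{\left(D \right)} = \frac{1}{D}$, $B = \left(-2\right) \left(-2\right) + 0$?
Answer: $- \frac{156}{5} \approx -31.2$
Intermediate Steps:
$B = 4$ ($B = 4 + 0 = 4$)
$U{\left(H,A \right)} = \frac{4}{5}$ ($U{\left(H,A \right)} = \frac{1}{5} \cdot 4 = \frac{4}{5}$)
$U{\left(-17,4 \right)} \left(-39\right) = \frac{4}{5} \left(-39\right) = - \frac{156}{5}$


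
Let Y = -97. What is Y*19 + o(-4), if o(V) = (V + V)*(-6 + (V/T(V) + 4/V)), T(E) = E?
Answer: -1795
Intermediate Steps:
o(V) = 2*V*(-5 + 4/V) (o(V) = (V + V)*(-6 + (V/V + 4/V)) = (2*V)*(-6 + (1 + 4/V)) = (2*V)*(-5 + 4/V) = 2*V*(-5 + 4/V))
Y*19 + o(-4) = -97*19 + (8 - 10*(-4)) = -1843 + (8 + 40) = -1843 + 48 = -1795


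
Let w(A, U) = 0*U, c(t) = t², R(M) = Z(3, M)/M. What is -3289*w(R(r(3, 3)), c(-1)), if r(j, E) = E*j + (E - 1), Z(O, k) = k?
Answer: 0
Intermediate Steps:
r(j, E) = -1 + E + E*j (r(j, E) = E*j + (-1 + E) = -1 + E + E*j)
R(M) = 1 (R(M) = M/M = 1)
w(A, U) = 0
-3289*w(R(r(3, 3)), c(-1)) = -3289*0 = 0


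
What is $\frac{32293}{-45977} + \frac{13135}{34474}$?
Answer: $- \frac{509360987}{1585011098} \approx -0.32136$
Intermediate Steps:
$\frac{32293}{-45977} + \frac{13135}{34474} = 32293 \left(- \frac{1}{45977}\right) + 13135 \cdot \frac{1}{34474} = - \frac{32293}{45977} + \frac{13135}{34474} = - \frac{509360987}{1585011098}$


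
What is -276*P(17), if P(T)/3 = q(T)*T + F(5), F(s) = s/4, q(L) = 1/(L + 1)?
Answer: -1817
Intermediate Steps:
q(L) = 1/(1 + L)
F(s) = s/4 (F(s) = s*(1/4) = s/4)
P(T) = 15/4 + 3*T/(1 + T) (P(T) = 3*(T/(1 + T) + (1/4)*5) = 3*(T/(1 + T) + 5/4) = 3*(5/4 + T/(1 + T)) = 15/4 + 3*T/(1 + T))
-276*P(17) = -207*(5 + 9*17)/(1 + 17) = -207*(5 + 153)/18 = -207*158/18 = -276*79/12 = -1817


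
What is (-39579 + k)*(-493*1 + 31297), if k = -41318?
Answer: -2491951188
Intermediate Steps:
(-39579 + k)*(-493*1 + 31297) = (-39579 - 41318)*(-493*1 + 31297) = -80897*(-493 + 31297) = -80897*30804 = -2491951188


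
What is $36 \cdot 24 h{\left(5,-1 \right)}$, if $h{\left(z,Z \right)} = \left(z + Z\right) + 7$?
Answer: $9504$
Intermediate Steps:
$h{\left(z,Z \right)} = 7 + Z + z$ ($h{\left(z,Z \right)} = \left(Z + z\right) + 7 = 7 + Z + z$)
$36 \cdot 24 h{\left(5,-1 \right)} = 36 \cdot 24 \left(7 - 1 + 5\right) = 864 \cdot 11 = 9504$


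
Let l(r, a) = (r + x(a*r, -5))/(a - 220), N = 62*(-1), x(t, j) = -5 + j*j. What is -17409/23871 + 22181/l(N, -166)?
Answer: 34063262018/167097 ≈ 2.0385e+5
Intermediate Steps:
x(t, j) = -5 + j**2
N = -62
l(r, a) = (20 + r)/(-220 + a) (l(r, a) = (r + (-5 + (-5)**2))/(a - 220) = (r + (-5 + 25))/(-220 + a) = (r + 20)/(-220 + a) = (20 + r)/(-220 + a))
-17409/23871 + 22181/l(N, -166) = -17409/23871 + 22181/(((20 - 62)/(-220 - 166))) = -17409*1/23871 + 22181/((-42/(-386))) = -5803/7957 + 22181/((-1/386*(-42))) = -5803/7957 + 22181/(21/193) = -5803/7957 + 22181*(193/21) = -5803/7957 + 4280933/21 = 34063262018/167097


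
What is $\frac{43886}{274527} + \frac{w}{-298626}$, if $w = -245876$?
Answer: $\frac{13434183548}{13663483317} \approx 0.98322$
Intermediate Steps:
$\frac{43886}{274527} + \frac{w}{-298626} = \frac{43886}{274527} - \frac{245876}{-298626} = 43886 \cdot \frac{1}{274527} - - \frac{122938}{149313} = \frac{43886}{274527} + \frac{122938}{149313} = \frac{13434183548}{13663483317}$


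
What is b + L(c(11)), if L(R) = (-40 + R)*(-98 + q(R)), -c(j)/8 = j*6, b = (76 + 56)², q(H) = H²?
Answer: -158276224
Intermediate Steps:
b = 17424 (b = 132² = 17424)
c(j) = -48*j (c(j) = -8*j*6 = -48*j)
L(R) = (-98 + R²)*(-40 + R) (L(R) = (-40 + R)*(-98 + R²) = (-98 + R²)*(-40 + R))
b + L(c(11)) = 17424 + (3920 + (-48*11)³ - (-4704)*11 - 40*(-48*11)²) = 17424 + (3920 + (-528)³ - 98*(-528) - 40*(-528)²) = 17424 + (3920 - 147197952 + 51744 - 40*278784) = 17424 + (3920 - 147197952 + 51744 - 11151360) = 17424 - 158293648 = -158276224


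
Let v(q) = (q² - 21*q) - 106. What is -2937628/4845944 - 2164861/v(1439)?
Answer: -2060589949309/1235955594228 ≈ -1.6672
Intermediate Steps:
v(q) = -106 + q² - 21*q
-2937628/4845944 - 2164861/v(1439) = -2937628/4845944 - 2164861/(-106 + 1439² - 21*1439) = -2937628*1/4845944 - 2164861/(-106 + 2070721 - 30219) = -734407/1211486 - 2164861/2040396 = -2060589949309/1235955594228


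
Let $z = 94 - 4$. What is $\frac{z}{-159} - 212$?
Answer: $- \frac{11266}{53} \approx -212.57$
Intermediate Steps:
$z = 90$
$\frac{z}{-159} - 212 = \frac{90}{-159} - 212 = 90 \left(- \frac{1}{159}\right) - 212 = - \frac{30}{53} - 212 = - \frac{11266}{53}$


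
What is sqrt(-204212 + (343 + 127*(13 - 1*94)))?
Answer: 2*I*sqrt(53539) ≈ 462.77*I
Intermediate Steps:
sqrt(-204212 + (343 + 127*(13 - 1*94))) = sqrt(-204212 + (343 + 127*(13 - 94))) = sqrt(-204212 + (343 + 127*(-81))) = sqrt(-204212 + (343 - 10287)) = sqrt(-204212 - 9944) = sqrt(-214156) = 2*I*sqrt(53539)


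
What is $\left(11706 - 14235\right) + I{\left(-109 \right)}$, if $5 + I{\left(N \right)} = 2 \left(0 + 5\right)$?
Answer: $-2524$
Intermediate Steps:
$I{\left(N \right)} = 5$ ($I{\left(N \right)} = -5 + 2 \left(0 + 5\right) = -5 + 2 \cdot 5 = -5 + 10 = 5$)
$\left(11706 - 14235\right) + I{\left(-109 \right)} = \left(11706 - 14235\right) + 5 = -2529 + 5 = -2524$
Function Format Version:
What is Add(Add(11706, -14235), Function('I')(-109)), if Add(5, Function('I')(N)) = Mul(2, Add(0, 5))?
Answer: -2524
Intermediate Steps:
Function('I')(N) = 5 (Function('I')(N) = Add(-5, Mul(2, Add(0, 5))) = Add(-5, Mul(2, 5)) = Add(-5, 10) = 5)
Add(Add(11706, -14235), Function('I')(-109)) = Add(Add(11706, -14235), 5) = Add(-2529, 5) = -2524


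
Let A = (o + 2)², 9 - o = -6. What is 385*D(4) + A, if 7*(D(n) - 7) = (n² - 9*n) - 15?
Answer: 1059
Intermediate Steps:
o = 15 (o = 9 - 1*(-6) = 9 + 6 = 15)
D(n) = 34/7 - 9*n/7 + n²/7 (D(n) = 7 + ((n² - 9*n) - 15)/7 = 7 + (-15 + n² - 9*n)/7 = 7 + (-15/7 - 9*n/7 + n²/7) = 34/7 - 9*n/7 + n²/7)
A = 289 (A = (15 + 2)² = 17² = 289)
385*D(4) + A = 385*(34/7 - 9/7*4 + (⅐)*4²) + 289 = 385*(34/7 - 36/7 + (⅐)*16) + 289 = 385*(34/7 - 36/7 + 16/7) + 289 = 385*2 + 289 = 770 + 289 = 1059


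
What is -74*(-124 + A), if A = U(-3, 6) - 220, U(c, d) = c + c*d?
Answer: 27010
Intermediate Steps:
A = -241 (A = -3*(1 + 6) - 220 = -3*7 - 220 = -21 - 220 = -241)
-74*(-124 + A) = -74*(-124 - 241) = -74*(-365) = 27010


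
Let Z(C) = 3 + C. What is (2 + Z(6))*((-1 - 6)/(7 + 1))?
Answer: -77/8 ≈ -9.6250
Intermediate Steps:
(2 + Z(6))*((-1 - 6)/(7 + 1)) = (2 + (3 + 6))*((-1 - 6)/(7 + 1)) = (2 + 9)*(-7/8) = 11*(-7*⅛) = 11*(-7/8) = -77/8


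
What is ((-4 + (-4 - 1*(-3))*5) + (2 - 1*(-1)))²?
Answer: 36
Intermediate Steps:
((-4 + (-4 - 1*(-3))*5) + (2 - 1*(-1)))² = ((-4 + (-4 + 3)*5) + (2 + 1))² = ((-4 - 1*5) + 3)² = ((-4 - 5) + 3)² = (-9 + 3)² = (-6)² = 36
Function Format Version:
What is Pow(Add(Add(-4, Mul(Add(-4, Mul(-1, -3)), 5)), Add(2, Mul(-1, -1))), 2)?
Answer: 36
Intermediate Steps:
Pow(Add(Add(-4, Mul(Add(-4, Mul(-1, -3)), 5)), Add(2, Mul(-1, -1))), 2) = Pow(Add(Add(-4, Mul(Add(-4, 3), 5)), Add(2, 1)), 2) = Pow(Add(Add(-4, Mul(-1, 5)), 3), 2) = Pow(Add(Add(-4, -5), 3), 2) = Pow(Add(-9, 3), 2) = Pow(-6, 2) = 36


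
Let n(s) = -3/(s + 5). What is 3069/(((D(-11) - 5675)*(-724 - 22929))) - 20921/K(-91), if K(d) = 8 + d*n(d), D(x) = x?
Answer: -7805707655023/1800443470 ≈ -4335.4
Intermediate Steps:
n(s) = -3/(5 + s)
K(d) = 8 - 3*d/(5 + d) (K(d) = 8 + d*(-3/(5 + d)) = 8 - 3*d/(5 + d))
3069/(((D(-11) - 5675)*(-724 - 22929))) - 20921/K(-91) = 3069/(((-11 - 5675)*(-724 - 22929))) - 20921*(5 - 91)/(5*(8 - 91)) = 3069/((-5686*(-23653))) - 20921/(5*(-83)/(-86)) = 3069/134490958 - 20921/(5*(-1/86)*(-83)) = 3069*(1/134490958) - 20921/415/86 = 99/4338418 - 20921*86/415 = 99/4338418 - 1799206/415 = -7805707655023/1800443470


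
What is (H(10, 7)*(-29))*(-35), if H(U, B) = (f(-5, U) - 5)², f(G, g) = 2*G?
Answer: 228375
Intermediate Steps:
H(U, B) = 225 (H(U, B) = (2*(-5) - 5)² = (-10 - 5)² = (-15)² = 225)
(H(10, 7)*(-29))*(-35) = (225*(-29))*(-35) = -6525*(-35) = 228375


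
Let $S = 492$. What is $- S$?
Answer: $-492$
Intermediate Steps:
$- S = \left(-1\right) 492 = -492$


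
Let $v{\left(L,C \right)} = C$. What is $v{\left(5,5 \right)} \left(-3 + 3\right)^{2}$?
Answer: $0$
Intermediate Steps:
$v{\left(5,5 \right)} \left(-3 + 3\right)^{2} = 5 \left(-3 + 3\right)^{2} = 5 \cdot 0^{2} = 5 \cdot 0 = 0$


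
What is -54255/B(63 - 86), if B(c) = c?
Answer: 54255/23 ≈ 2358.9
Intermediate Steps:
-54255/B(63 - 86) = -54255/(63 - 86) = -54255/(-23) = -54255*(-1/23) = 54255/23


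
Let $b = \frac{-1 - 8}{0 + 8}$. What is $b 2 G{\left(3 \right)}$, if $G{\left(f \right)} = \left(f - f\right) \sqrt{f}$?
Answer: $0$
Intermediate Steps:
$b = - \frac{9}{8} \approx -1.125$
$G{\left(f \right)} = 0$ ($G{\left(f \right)} = 0 \sqrt{f} = 0$)
$b 2 G{\left(3 \right)} = \left(- \frac{9}{8}\right) 2 \cdot 0 = \left(- \frac{9}{4}\right) 0 = 0$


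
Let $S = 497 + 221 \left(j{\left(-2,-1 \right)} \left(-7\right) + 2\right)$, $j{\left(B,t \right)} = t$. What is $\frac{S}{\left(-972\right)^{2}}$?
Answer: $\frac{1243}{472392} \approx 0.0026313$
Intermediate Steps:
$S = 2486$ ($S = 497 + 221 \left(\left(-1\right) \left(-7\right) + 2\right) = 497 + 221 \left(7 + 2\right) = 497 + 221 \cdot 9 = 497 + 1989 = 2486$)
$\frac{S}{\left(-972\right)^{2}} = \frac{2486}{\left(-972\right)^{2}} = \frac{2486}{944784} = 2486 \cdot \frac{1}{944784} = \frac{1243}{472392}$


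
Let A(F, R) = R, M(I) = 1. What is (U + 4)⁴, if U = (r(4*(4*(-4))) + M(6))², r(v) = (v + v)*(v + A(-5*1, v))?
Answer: 5194833010998540281107465289466481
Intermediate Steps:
r(v) = 4*v² (r(v) = (v + v)*(v + v) = (2*v)*(2*v) = 4*v²)
U = 268468225 (U = (4*(4*(4*(-4)))² + 1)² = (4*(4*(-16))² + 1)² = (4*(-64)² + 1)² = (4*4096 + 1)² = (16384 + 1)² = 16385² = 268468225)
(U + 4)⁴ = (268468225 + 4)⁴ = 268468229⁴ = 5194833010998540281107465289466481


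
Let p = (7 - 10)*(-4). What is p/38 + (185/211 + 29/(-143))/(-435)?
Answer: 78365146/249379845 ≈ 0.31424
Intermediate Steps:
p = 12 (p = -3*(-4) = 12)
p/38 + (185/211 + 29/(-143))/(-435) = 12/38 + (185/211 + 29/(-143))/(-435) = 12*(1/38) + (185*(1/211) + 29*(-1/143))*(-1/435) = 6/19 + (185/211 - 29/143)*(-1/435) = 6/19 + (20336/30173)*(-1/435) = 6/19 - 20336/13125255 = 78365146/249379845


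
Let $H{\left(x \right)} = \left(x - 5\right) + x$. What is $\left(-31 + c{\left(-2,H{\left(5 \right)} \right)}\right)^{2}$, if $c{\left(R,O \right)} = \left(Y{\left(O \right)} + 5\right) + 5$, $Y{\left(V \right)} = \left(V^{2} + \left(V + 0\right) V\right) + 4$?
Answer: $1089$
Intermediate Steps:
$Y{\left(V \right)} = 4 + 2 V^{2}$ ($Y{\left(V \right)} = \left(V^{2} + V V\right) + 4 = \left(V^{2} + V^{2}\right) + 4 = 2 V^{2} + 4 = 4 + 2 V^{2}$)
$H{\left(x \right)} = -5 + 2 x$ ($H{\left(x \right)} = \left(-5 + x\right) + x = -5 + 2 x$)
$c{\left(R,O \right)} = 14 + 2 O^{2}$ ($c{\left(R,O \right)} = \left(\left(4 + 2 O^{2}\right) + 5\right) + 5 = \left(9 + 2 O^{2}\right) + 5 = 14 + 2 O^{2}$)
$\left(-31 + c{\left(-2,H{\left(5 \right)} \right)}\right)^{2} = \left(-31 + \left(14 + 2 \left(-5 + 2 \cdot 5\right)^{2}\right)\right)^{2} = \left(-31 + \left(14 + 2 \left(-5 + 10\right)^{2}\right)\right)^{2} = \left(-31 + \left(14 + 2 \cdot 5^{2}\right)\right)^{2} = \left(-31 + \left(14 + 2 \cdot 25\right)\right)^{2} = \left(-31 + \left(14 + 50\right)\right)^{2} = \left(-31 + 64\right)^{2} = 33^{2} = 1089$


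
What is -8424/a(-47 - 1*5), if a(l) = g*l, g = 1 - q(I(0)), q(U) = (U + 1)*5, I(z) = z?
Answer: -81/2 ≈ -40.500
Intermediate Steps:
q(U) = 5 + 5*U (q(U) = (1 + U)*5 = 5 + 5*U)
g = -4 (g = 1 - (5 + 5*0) = 1 - (5 + 0) = 1 - 1*5 = 1 - 5 = -4)
a(l) = -4*l
-8424/a(-47 - 1*5) = -8424*(-1/(4*(-47 - 1*5))) = -8424*(-1/(4*(-47 - 5))) = -8424/((-4*(-52))) = -8424/208 = -8424*1/208 = -81/2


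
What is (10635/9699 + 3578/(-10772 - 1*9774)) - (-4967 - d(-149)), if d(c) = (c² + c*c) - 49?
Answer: 1638076509828/33212609 ≈ 49321.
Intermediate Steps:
d(c) = -49 + 2*c² (d(c) = (c² + c²) - 49 = 2*c² - 49 = -49 + 2*c²)
(10635/9699 + 3578/(-10772 - 1*9774)) - (-4967 - d(-149)) = (10635/9699 + 3578/(-10772 - 1*9774)) - (-4967 - (-49 + 2*(-149)²)) = (10635*(1/9699) + 3578/(-10772 - 9774)) - (-4967 - (-49 + 2*22201)) = (3545/3233 + 3578/(-20546)) - (-4967 - (-49 + 44402)) = (3545/3233 + 3578*(-1/20546)) - (-4967 - 1*44353) = (3545/3233 - 1789/10273) - (-4967 - 44353) = 30633948/33212609 - 1*(-49320) = 30633948/33212609 + 49320 = 1638076509828/33212609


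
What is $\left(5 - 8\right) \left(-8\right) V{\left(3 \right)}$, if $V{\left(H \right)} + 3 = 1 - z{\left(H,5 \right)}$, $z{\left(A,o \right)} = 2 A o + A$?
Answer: $-840$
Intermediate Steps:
$z{\left(A,o \right)} = A + 2 A o$ ($z{\left(A,o \right)} = 2 A o + A = A + 2 A o$)
$V{\left(H \right)} = -2 - 11 H$ ($V{\left(H \right)} = -3 - \left(-1 + H \left(1 + 2 \cdot 5\right)\right) = -3 - \left(-1 + H \left(1 + 10\right)\right) = -3 - \left(-1 + H 11\right) = -3 - \left(-1 + 11 H\right) = -2 - 11 H$)
$\left(5 - 8\right) \left(-8\right) V{\left(3 \right)} = \left(5 - 8\right) \left(-8\right) \left(-2 - 33\right) = \left(-3\right) \left(-8\right) \left(-35\right) = 24 \left(-35\right) = -840$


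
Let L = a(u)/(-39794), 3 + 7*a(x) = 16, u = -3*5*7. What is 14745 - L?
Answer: 4107337723/278558 ≈ 14745.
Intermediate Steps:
u = -105 (u = -15*7 = -105)
a(x) = 13/7 (a(x) = -3/7 + (1/7)*16 = -3/7 + 16/7 = 13/7)
L = -13/278558 (L = (13/7)/(-39794) = (13/7)*(-1/39794) = -13/278558 ≈ -4.6669e-5)
14745 - L = 14745 - 1*(-13/278558) = 14745 + 13/278558 = 4107337723/278558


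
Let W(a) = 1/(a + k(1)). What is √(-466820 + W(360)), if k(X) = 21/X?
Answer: I*√67764057639/381 ≈ 683.24*I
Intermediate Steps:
W(a) = 1/(21 + a) (W(a) = 1/(a + 21/1) = 1/(a + 21*1) = 1/(a + 21) = 1/(21 + a))
√(-466820 + W(360)) = √(-466820 + 1/(21 + 360)) = √(-466820 + 1/381) = √(-177858419/381) = I*√67764057639/381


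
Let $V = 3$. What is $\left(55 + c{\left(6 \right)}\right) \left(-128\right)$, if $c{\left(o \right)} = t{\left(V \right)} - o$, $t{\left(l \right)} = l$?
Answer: $-6656$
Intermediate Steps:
$c{\left(o \right)} = 3 - o$
$\left(55 + c{\left(6 \right)}\right) \left(-128\right) = \left(55 + \left(3 - 6\right)\right) \left(-128\right) = \left(55 - 3\right) \left(-128\right) = 52 \left(-128\right) = -6656$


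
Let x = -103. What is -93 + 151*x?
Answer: -15646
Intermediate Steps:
-93 + 151*x = -93 + 151*(-103) = -93 - 15553 = -15646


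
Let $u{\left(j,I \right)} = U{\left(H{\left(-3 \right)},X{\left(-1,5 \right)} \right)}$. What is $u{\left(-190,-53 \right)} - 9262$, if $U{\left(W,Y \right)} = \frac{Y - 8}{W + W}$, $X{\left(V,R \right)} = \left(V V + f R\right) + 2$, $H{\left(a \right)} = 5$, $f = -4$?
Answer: $- \frac{18529}{2} \approx -9264.5$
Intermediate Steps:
$X{\left(V,R \right)} = 2 + V^{2} - 4 R$ ($X{\left(V,R \right)} = \left(V V - 4 R\right) + 2 = \left(V^{2} - 4 R\right) + 2 = 2 + V^{2} - 4 R$)
$U{\left(W,Y \right)} = \frac{-8 + Y}{2 W}$
$u{\left(j,I \right)} = - \frac{5}{2}$ ($u{\left(j,I \right)} = \frac{-8 + \left(2 + \left(-1\right)^{2} - 20\right)}{2 \cdot 5} = \frac{1}{2} \cdot \frac{1}{5} \left(-8 + \left(2 + 1 - 20\right)\right) = \frac{1}{2} \cdot \frac{1}{5} \left(-8 - 17\right) = \frac{1}{2} \cdot \frac{1}{5} \left(-25\right) = - \frac{5}{2}$)
$u{\left(-190,-53 \right)} - 9262 = - \frac{5}{2} - 9262 = - \frac{18529}{2}$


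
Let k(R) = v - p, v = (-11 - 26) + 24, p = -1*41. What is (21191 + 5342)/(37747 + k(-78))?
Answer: 26533/37775 ≈ 0.70240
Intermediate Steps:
p = -41
v = -13 (v = -37 + 24 = -13)
k(R) = 28 (k(R) = -13 - 1*(-41) = -13 + 41 = 28)
(21191 + 5342)/(37747 + k(-78)) = (21191 + 5342)/(37747 + 28) = 26533/37775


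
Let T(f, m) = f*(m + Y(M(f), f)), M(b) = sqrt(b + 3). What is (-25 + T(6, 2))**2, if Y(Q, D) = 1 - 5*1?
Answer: 1369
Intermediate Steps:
M(b) = sqrt(3 + b)
Y(Q, D) = -4 (Y(Q, D) = 1 - 5 = -4)
T(f, m) = f*(-4 + m) (T(f, m) = f*(m - 4) = f*(-4 + m))
(-25 + T(6, 2))**2 = (-25 + 6*(-4 + 2))**2 = (-25 + 6*(-2))**2 = (-25 - 12)**2 = (-37)**2 = 1369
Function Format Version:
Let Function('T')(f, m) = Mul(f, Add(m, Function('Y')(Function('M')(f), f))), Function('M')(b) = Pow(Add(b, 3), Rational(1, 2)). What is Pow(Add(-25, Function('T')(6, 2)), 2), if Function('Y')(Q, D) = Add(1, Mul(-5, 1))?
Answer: 1369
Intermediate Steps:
Function('M')(b) = Pow(Add(3, b), Rational(1, 2))
Function('Y')(Q, D) = -4 (Function('Y')(Q, D) = Add(1, -5) = -4)
Function('T')(f, m) = Mul(f, Add(-4, m)) (Function('T')(f, m) = Mul(f, Add(m, -4)) = Mul(f, Add(-4, m)))
Pow(Add(-25, Function('T')(6, 2)), 2) = Pow(Add(-25, Mul(6, Add(-4, 2))), 2) = Pow(Add(-25, Mul(6, -2)), 2) = Pow(Add(-25, -12), 2) = Pow(-37, 2) = 1369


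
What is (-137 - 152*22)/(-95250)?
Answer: 3481/95250 ≈ 0.036546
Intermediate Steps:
(-137 - 152*22)/(-95250) = (-137 - 3344)*(-1/95250) = -3481*(-1/95250) = 3481/95250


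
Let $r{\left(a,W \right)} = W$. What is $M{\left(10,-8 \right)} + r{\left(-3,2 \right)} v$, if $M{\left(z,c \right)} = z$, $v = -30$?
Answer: $-50$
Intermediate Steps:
$M{\left(10,-8 \right)} + r{\left(-3,2 \right)} v = 10 + 2 \left(-30\right) = 10 - 60 = -50$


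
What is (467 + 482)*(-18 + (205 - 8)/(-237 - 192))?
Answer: -578087/33 ≈ -17518.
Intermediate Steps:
(467 + 482)*(-18 + (205 - 8)/(-237 - 192)) = 949*(-18 + 197/(-429)) = 949*(-18 + 197*(-1/429)) = 949*(-18 - 197/429) = 949*(-7919/429) = -578087/33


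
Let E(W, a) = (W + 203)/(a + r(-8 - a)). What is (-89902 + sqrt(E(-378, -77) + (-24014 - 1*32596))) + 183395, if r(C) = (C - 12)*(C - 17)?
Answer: 93493 + I*sqrt(471831778315)/2887 ≈ 93493.0 + 237.93*I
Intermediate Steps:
r(C) = (-17 + C)*(-12 + C) (r(C) = (-12 + C)*(-17 + C) = (-17 + C)*(-12 + C))
E(W, a) = (203 + W)/(436 + (-8 - a)**2 + 30*a) (E(W, a) = (W + 203)/(a + (204 + (-8 - a)**2 - 29*(-8 - a))) = (203 + W)/(a + (204 + (-8 - a)**2 + (232 + 29*a))) = (203 + W)/(a + (436 + (-8 - a)**2 + 29*a)) = (203 + W)/(436 + (-8 - a)**2 + 30*a))
(-89902 + sqrt(E(-378, -77) + (-24014 - 1*32596))) + 183395 = (-89902 + sqrt((203 - 378)/(500 + (-77)**2 + 46*(-77)) + (-24014 - 1*32596))) + 183395 = (-89902 + sqrt(-175/(500 + 5929 - 3542) + (-24014 - 32596))) + 183395 = (-89902 + sqrt(-175/2887 - 56610)) + 183395 = (-89902 + sqrt(-163433245/2887)) + 183395 = (-89902 + I*sqrt(471831778315)/2887) + 183395 = 93493 + I*sqrt(471831778315)/2887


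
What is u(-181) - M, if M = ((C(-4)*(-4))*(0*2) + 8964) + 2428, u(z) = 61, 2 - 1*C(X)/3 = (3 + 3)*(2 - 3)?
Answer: -11331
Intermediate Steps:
C(X) = 24 (C(X) = 6 - 3*(3 + 3)*(2 - 3) = 6 - 18*(-1) = 6 - 3*(-6) = 6 + 18 = 24)
M = 11392 (M = ((24*(-4))*(0*2) + 8964) + 2428 = (-96*0 + 8964) + 2428 = (0 + 8964) + 2428 = 8964 + 2428 = 11392)
u(-181) - M = 61 - 1*11392 = 61 - 11392 = -11331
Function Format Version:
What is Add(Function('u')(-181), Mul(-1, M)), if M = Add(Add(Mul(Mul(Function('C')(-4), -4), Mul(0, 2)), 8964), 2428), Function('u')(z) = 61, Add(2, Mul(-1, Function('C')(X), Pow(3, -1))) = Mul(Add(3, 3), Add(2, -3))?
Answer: -11331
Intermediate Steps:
Function('C')(X) = 24 (Function('C')(X) = Add(6, Mul(-3, Mul(Add(3, 3), Add(2, -3)))) = Add(6, Mul(-3, Mul(6, -1))) = Add(6, Mul(-3, -6)) = Add(6, 18) = 24)
M = 11392 (M = Add(Add(Mul(Mul(24, -4), Mul(0, 2)), 8964), 2428) = Add(Add(Mul(-96, 0), 8964), 2428) = Add(Add(0, 8964), 2428) = Add(8964, 2428) = 11392)
Add(Function('u')(-181), Mul(-1, M)) = Add(61, Mul(-1, 11392)) = Add(61, -11392) = -11331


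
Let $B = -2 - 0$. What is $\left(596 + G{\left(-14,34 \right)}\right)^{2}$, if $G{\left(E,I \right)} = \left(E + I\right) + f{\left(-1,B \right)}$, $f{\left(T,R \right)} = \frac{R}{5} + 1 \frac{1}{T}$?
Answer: $\frac{9443329}{25} \approx 3.7773 \cdot 10^{5}$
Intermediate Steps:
$B = -2$ ($B = -2 + 0 = -2$)
$f{\left(T,R \right)} = \frac{1}{T} + \frac{R}{5}$ ($f{\left(T,R \right)} = R \frac{1}{5} + \frac{1}{T} = \frac{R}{5} + \frac{1}{T} = \frac{1}{T} + \frac{R}{5}$)
$G{\left(E,I \right)} = - \frac{7}{5} + E + I$ ($G{\left(E,I \right)} = \left(E + I\right) + \left(\frac{1}{-1} + \frac{1}{5} \left(-2\right)\right) = \left(E + I\right) - \frac{7}{5} = - \frac{7}{5} + E + I$)
$\left(596 + G{\left(-14,34 \right)}\right)^{2} = \left(596 - - \frac{93}{5}\right)^{2} = \left(596 + \frac{93}{5}\right)^{2} = \left(\frac{3073}{5}\right)^{2} = \frac{9443329}{25}$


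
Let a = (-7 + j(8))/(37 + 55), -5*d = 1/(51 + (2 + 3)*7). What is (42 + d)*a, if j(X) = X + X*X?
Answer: 234767/7912 ≈ 29.672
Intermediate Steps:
j(X) = X + X²
d = -1/430 (d = -1/(5*(51 + (2 + 3)*7)) = -1/(5*(51 + 5*7)) = -1/(5*(51 + 35)) = -⅕/86 = -⅕*1/86 = -1/430 ≈ -0.0023256)
a = 65/92 (a = (-7 + 8*(1 + 8))/(37 + 55) = (-7 + 8*9)/92 = (-7 + 72)*(1/92) = 65*(1/92) = 65/92 ≈ 0.70652)
(42 + d)*a = (42 - 1/430)*(65/92) = (18059/430)*(65/92) = 234767/7912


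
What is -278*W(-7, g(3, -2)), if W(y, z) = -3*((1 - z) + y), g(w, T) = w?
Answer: -7506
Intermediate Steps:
W(y, z) = -3 - 3*y + 3*z (W(y, z) = -3*(1 + y - z) = -3 - 3*y + 3*z)
-278*W(-7, g(3, -2)) = -278*(-3 - 3*(-7) + 3*3) = -278*(-3 + 21 + 9) = -278*27 = -7506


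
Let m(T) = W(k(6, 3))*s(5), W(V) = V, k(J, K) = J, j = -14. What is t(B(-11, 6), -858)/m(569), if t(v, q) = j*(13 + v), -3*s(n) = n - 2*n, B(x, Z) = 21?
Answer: -238/5 ≈ -47.600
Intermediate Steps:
s(n) = n/3 (s(n) = -(n - 2*n)/3 = -(-1)*n/3 = n/3)
t(v, q) = -182 - 14*v (t(v, q) = -14*(13 + v) = -182 - 14*v)
m(T) = 10 (m(T) = 6*((⅓)*5) = 6*(5/3) = 10)
t(B(-11, 6), -858)/m(569) = (-182 - 14*21)/10 = (-182 - 294)*(⅒) = -476*⅒ = -238/5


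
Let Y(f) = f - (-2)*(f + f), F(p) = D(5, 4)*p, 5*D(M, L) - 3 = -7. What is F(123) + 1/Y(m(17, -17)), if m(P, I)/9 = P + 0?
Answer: -15055/153 ≈ -98.399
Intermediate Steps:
m(P, I) = 9*P (m(P, I) = 9*(P + 0) = 9*P)
D(M, L) = -⅘ (D(M, L) = ⅗ + (⅕)*(-7) = ⅗ - 7/5 = -⅘)
F(p) = -4*p/5
Y(f) = 5*f (Y(f) = f - (-2)*2*f = f - (-4)*f = f + 4*f = 5*f)
F(123) + 1/Y(m(17, -17)) = -⅘*123 + 1/(5*(9*17)) = -492/5 + 1/(5*153) = -492/5 + 1/765 = -15055/153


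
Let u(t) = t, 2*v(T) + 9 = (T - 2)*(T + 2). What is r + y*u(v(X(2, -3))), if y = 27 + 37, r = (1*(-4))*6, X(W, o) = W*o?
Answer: 712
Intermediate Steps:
v(T) = -9/2 + (-2 + T)*(2 + T)/2 (v(T) = -9/2 + ((T - 2)*(T + 2))/2 = -9/2 + ((-2 + T)*(2 + T))/2 = -9/2 + (-2 + T)*(2 + T)/2)
r = -24 (r = -4*6 = -24)
y = 64
r + y*u(v(X(2, -3))) = -24 + 64*(-13/2 + (2*(-3))²/2) = -24 + 64*(-13/2 + (½)*(-6)²) = -24 + 64*(-13/2 + (½)*36) = -24 + 64*(-13/2 + 18) = -24 + 64*(23/2) = -24 + 736 = 712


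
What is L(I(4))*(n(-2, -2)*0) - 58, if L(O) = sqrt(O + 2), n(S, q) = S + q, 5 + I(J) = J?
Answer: -58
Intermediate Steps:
I(J) = -5 + J
L(O) = sqrt(2 + O)
L(I(4))*(n(-2, -2)*0) - 58 = sqrt(2 + (-5 + 4))*((-2 - 2)*0) - 58 = sqrt(2 - 1)*(-4*0) - 58 = sqrt(1)*0 - 58 = 1*0 - 58 = 0 - 58 = -58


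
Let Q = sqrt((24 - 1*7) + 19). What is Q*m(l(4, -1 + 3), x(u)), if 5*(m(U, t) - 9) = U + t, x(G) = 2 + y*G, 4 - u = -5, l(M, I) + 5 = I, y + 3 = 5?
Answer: 372/5 ≈ 74.400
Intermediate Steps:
y = 2 (y = -3 + 5 = 2)
l(M, I) = -5 + I
u = 9 (u = 4 - 1*(-5) = 4 + 5 = 9)
x(G) = 2 + 2*G
m(U, t) = 9 + U/5 + t/5 (m(U, t) = 9 + (U + t)/5 = 9 + (U/5 + t/5) = 9 + U/5 + t/5)
Q = 6 (Q = sqrt((24 - 7) + 19) = sqrt(17 + 19) = sqrt(36) = 6)
Q*m(l(4, -1 + 3), x(u)) = 6*(9 + (-5 + (-1 + 3))/5 + (2 + 2*9)/5) = 6*(9 + (-5 + 2)/5 + (2 + 18)/5) = 6*(9 + (1/5)*(-3) + (1/5)*20) = 6*(9 - 3/5 + 4) = 6*(62/5) = 372/5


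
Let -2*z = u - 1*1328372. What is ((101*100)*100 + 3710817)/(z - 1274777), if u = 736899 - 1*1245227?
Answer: -4720817/356427 ≈ -13.245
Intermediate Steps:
u = -508328 (u = 736899 - 1245227 = -508328)
z = 918350 (z = -(-508328 - 1*1328372)/2 = -(-508328 - 1328372)/2 = -½*(-1836700) = 918350)
((101*100)*100 + 3710817)/(z - 1274777) = ((101*100)*100 + 3710817)/(918350 - 1274777) = (10100*100 + 3710817)/(-356427) = (1010000 + 3710817)*(-1/356427) = 4720817*(-1/356427) = -4720817/356427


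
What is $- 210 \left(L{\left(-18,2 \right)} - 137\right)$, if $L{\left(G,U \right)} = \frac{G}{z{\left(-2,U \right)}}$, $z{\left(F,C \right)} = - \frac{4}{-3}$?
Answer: $31605$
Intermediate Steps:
$z{\left(F,C \right)} = \frac{4}{3}$ ($z{\left(F,C \right)} = \left(-4\right) \left(- \frac{1}{3}\right) = \frac{4}{3}$)
$L{\left(G,U \right)} = \frac{3 G}{4}$ ($L{\left(G,U \right)} = \frac{G}{\frac{4}{3}} = G \frac{3}{4} = \frac{3 G}{4}$)
$- 210 \left(L{\left(-18,2 \right)} - 137\right) = - 210 \left(\frac{3}{4} \left(-18\right) - 137\right) = - 210 \left(- \frac{27}{2} - 137\right) = \left(-210\right) \left(- \frac{301}{2}\right) = 31605$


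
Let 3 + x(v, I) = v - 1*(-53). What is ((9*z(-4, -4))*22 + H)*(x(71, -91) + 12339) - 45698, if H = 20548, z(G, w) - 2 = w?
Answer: 251048222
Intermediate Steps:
z(G, w) = 2 + w
x(v, I) = 50 + v (x(v, I) = -3 + (v - 1*(-53)) = -3 + (v + 53) = -3 + (53 + v) = 50 + v)
((9*z(-4, -4))*22 + H)*(x(71, -91) + 12339) - 45698 = ((9*(2 - 4))*22 + 20548)*((50 + 71) + 12339) - 45698 = ((9*(-2))*22 + 20548)*(121 + 12339) - 45698 = (-18*22 + 20548)*12460 - 45698 = (-396 + 20548)*12460 - 45698 = 20152*12460 - 45698 = 251093920 - 45698 = 251048222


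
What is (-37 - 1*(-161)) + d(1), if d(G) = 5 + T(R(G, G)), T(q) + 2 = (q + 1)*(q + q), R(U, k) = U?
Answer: 131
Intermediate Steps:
T(q) = -2 + 2*q*(1 + q) (T(q) = -2 + (q + 1)*(q + q) = -2 + (1 + q)*(2*q) = -2 + 2*q*(1 + q))
d(G) = 3 + 2*G + 2*G² (d(G) = 5 + (-2 + 2*G + 2*G²) = 3 + 2*G + 2*G²)
(-37 - 1*(-161)) + d(1) = (-37 - 1*(-161)) + (3 + 2*1 + 2*1²) = (-37 + 161) + (3 + 2 + 2*1) = 124 + (3 + 2 + 2) = 124 + 7 = 131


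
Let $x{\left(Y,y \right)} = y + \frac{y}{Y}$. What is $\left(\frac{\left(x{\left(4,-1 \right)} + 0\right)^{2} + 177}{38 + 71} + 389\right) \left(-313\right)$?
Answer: $- \frac{213238449}{1744} \approx -1.2227 \cdot 10^{5}$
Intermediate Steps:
$\left(\frac{\left(x{\left(4,-1 \right)} + 0\right)^{2} + 177}{38 + 71} + 389\right) \left(-313\right) = \left(\frac{\left(\left(-1 - \frac{1}{4}\right) + 0\right)^{2} + 177}{38 + 71} + 389\right) \left(-313\right) = \left(\frac{\left(\left(-1 - \frac{1}{4}\right) + 0\right)^{2} + 177}{109} + 389\right) \left(-313\right) = \left(\left(\left(\left(-1 - \frac{1}{4}\right) + 0\right)^{2} + 177\right) \frac{1}{109} + 389\right) \left(-313\right) = \left(\left(\left(- \frac{5}{4} + 0\right)^{2} + 177\right) \frac{1}{109} + 389\right) \left(-313\right) = \left(\left(\left(- \frac{5}{4}\right)^{2} + 177\right) \frac{1}{109} + 389\right) \left(-313\right) = \left(\left(\frac{25}{16} + 177\right) \frac{1}{109} + 389\right) \left(-313\right) = \left(\frac{2857}{16} \cdot \frac{1}{109} + 389\right) \left(-313\right) = \left(\frac{2857}{1744} + 389\right) \left(-313\right) = \frac{681273}{1744} \left(-313\right) = - \frac{213238449}{1744}$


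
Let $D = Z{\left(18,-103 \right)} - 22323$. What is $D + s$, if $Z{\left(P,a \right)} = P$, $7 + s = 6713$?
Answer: $-15599$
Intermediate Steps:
$s = 6706$ ($s = -7 + 6713 = 6706$)
$D = -22305$ ($D = 18 - 22323 = -22305$)
$D + s = -22305 + 6706 = -15599$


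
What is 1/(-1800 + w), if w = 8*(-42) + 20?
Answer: -1/2116 ≈ -0.00047259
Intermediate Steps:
w = -316 (w = -336 + 20 = -316)
1/(-1800 + w) = 1/(-1800 - 316) = 1/(-2116) = -1/2116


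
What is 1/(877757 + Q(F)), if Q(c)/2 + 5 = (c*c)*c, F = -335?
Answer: -1/74313003 ≈ -1.3457e-8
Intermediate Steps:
Q(c) = -10 + 2*c³ (Q(c) = -10 + 2*((c*c)*c) = -10 + 2*(c²*c) = -10 + 2*c³)
1/(877757 + Q(F)) = 1/(877757 + (-10 + 2*(-335)³)) = 1/(877757 + (-10 + 2*(-37595375))) = 1/(877757 + (-10 - 75190750)) = 1/(877757 - 75190760) = 1/(-74313003) = -1/74313003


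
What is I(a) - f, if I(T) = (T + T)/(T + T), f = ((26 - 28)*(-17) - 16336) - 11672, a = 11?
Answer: 27975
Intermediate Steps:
f = -27974 (f = (-2*(-17) - 16336) - 11672 = (34 - 16336) - 11672 = -16302 - 11672 = -27974)
I(T) = 1 (I(T) = (2*T)/((2*T)) = (2*T)*(1/(2*T)) = 1)
I(a) - f = 1 - 1*(-27974) = 1 + 27974 = 27975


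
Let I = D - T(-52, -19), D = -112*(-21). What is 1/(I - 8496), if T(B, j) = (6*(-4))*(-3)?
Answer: -1/6216 ≈ -0.00016088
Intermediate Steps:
D = 2352
T(B, j) = 72 (T(B, j) = -24*(-3) = 72)
I = 2280 (I = 2352 - 1*72 = 2352 - 72 = 2280)
1/(I - 8496) = 1/(2280 - 8496) = 1/(-6216) = -1/6216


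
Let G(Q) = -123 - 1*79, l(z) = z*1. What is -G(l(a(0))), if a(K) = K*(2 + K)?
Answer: 202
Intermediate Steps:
l(z) = z
G(Q) = -202 (G(Q) = -123 - 79 = -202)
-G(l(a(0))) = -1*(-202) = 202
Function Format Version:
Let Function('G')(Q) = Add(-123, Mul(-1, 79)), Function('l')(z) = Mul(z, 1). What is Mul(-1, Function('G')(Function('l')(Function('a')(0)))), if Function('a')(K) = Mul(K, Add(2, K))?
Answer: 202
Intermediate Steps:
Function('l')(z) = z
Function('G')(Q) = -202 (Function('G')(Q) = Add(-123, -79) = -202)
Mul(-1, Function('G')(Function('l')(Function('a')(0)))) = Mul(-1, -202) = 202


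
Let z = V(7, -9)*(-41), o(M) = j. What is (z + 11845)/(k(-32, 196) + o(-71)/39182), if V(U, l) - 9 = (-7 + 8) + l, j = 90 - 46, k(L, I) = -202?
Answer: -5255731/89940 ≈ -58.436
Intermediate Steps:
j = 44
V(U, l) = 10 + l (V(U, l) = 9 + ((-7 + 8) + l) = 9 + (1 + l) = 10 + l)
o(M) = 44
z = -41 (z = (10 - 9)*(-41) = 1*(-41) = -41)
(z + 11845)/(k(-32, 196) + o(-71)/39182) = (-41 + 11845)/(-202 + 44/39182) = 11804/(-202 + 44*(1/39182)) = 11804/(-202 + 2/1781) = 11804/(-359760/1781) = 11804*(-1781/359760) = -5255731/89940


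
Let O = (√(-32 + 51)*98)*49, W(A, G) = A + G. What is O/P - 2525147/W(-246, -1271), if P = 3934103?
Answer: 2525147/1517 + 4802*√19/3934103 ≈ 1664.6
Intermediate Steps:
O = 4802*√19 (O = (√19*98)*49 = (98*√19)*49 = 4802*√19 ≈ 20931.)
O/P - 2525147/W(-246, -1271) = (4802*√19)/3934103 - 2525147/(-246 - 1271) = (4802*√19)*(1/3934103) - 2525147/(-1517) = 4802*√19/3934103 - 2525147*(-1/1517) = 4802*√19/3934103 + 2525147/1517 = 2525147/1517 + 4802*√19/3934103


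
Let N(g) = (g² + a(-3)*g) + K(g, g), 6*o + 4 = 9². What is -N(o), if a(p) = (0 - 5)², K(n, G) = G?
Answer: -17941/36 ≈ -498.36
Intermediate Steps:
a(p) = 25 (a(p) = (-5)² = 25)
o = 77/6 (o = -⅔ + (⅙)*9² = -⅔ + (⅙)*81 = -⅔ + 27/2 = 77/6 ≈ 12.833)
N(g) = g² + 26*g (N(g) = (g² + 25*g) + g = g² + 26*g)
-N(o) = -77*(26 + 77/6)/6 = -77*233/(6*6) = -1*17941/36 = -17941/36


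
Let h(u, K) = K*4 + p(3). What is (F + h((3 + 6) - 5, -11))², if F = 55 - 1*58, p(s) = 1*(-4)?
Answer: 2601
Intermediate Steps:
p(s) = -4
h(u, K) = -4 + 4*K (h(u, K) = K*4 - 4 = 4*K - 4 = -4 + 4*K)
F = -3 (F = 55 - 58 = -3)
(F + h((3 + 6) - 5, -11))² = (-3 + (-4 + 4*(-11)))² = (-3 + (-4 - 44))² = (-3 - 48)² = (-51)² = 2601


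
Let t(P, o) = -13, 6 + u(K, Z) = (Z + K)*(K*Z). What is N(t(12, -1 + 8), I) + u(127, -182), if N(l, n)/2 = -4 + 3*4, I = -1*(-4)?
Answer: 1271280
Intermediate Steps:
u(K, Z) = -6 + K*Z*(K + Z) (u(K, Z) = -6 + (Z + K)*(K*Z) = -6 + (K + Z)*(K*Z) = -6 + K*Z*(K + Z))
I = 4
N(l, n) = 16 (N(l, n) = 2*(-4 + 3*4) = 2*(-4 + 12) = 2*8 = 16)
N(t(12, -1 + 8), I) + u(127, -182) = 16 + (-6 + 127*(-182)**2 - 182*127**2) = 16 + (-6 + 127*33124 - 182*16129) = 16 + (-6 + 4206748 - 2935478) = 16 + 1271264 = 1271280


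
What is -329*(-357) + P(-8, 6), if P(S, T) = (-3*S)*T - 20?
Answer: 117577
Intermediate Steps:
P(S, T) = -20 - 3*S*T (P(S, T) = -3*S*T - 20 = -20 - 3*S*T)
-329*(-357) + P(-8, 6) = -329*(-357) + (-20 - 3*(-8)*6) = 117453 + (-20 + 144) = 117453 + 124 = 117577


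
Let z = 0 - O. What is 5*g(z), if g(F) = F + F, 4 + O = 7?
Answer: -30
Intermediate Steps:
O = 3 (O = -4 + 7 = 3)
z = -3 (z = 0 - 1*3 = 0 - 3 = -3)
g(F) = 2*F
5*g(z) = 5*(2*(-3)) = 5*(-6) = -30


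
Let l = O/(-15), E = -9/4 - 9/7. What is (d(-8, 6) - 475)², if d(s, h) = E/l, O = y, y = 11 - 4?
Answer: 8393308225/38416 ≈ 2.1848e+5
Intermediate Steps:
E = -99/28 (E = -9*¼ - 9*⅐ = -9/4 - 9/7 = -99/28 ≈ -3.5357)
y = 7
O = 7
l = -7/15 (l = 7/(-15) = 7*(-1/15) = -7/15 ≈ -0.46667)
d(s, h) = 1485/196 (d(s, h) = -99/(28*(-7/15)) = -99/28*(-15/7) = 1485/196)
(d(-8, 6) - 475)² = (1485/196 - 475)² = (-91615/196)² = 8393308225/38416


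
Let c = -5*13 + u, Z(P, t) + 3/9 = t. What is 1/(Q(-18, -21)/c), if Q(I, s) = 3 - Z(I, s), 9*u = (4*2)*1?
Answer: -577/219 ≈ -2.6347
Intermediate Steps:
Z(P, t) = -⅓ + t
u = 8/9 (u = ((4*2)*1)/9 = (8*1)/9 = (⅑)*8 = 8/9 ≈ 0.88889)
Q(I, s) = 10/3 - s (Q(I, s) = 3 - (-⅓ + s) = 3 + (⅓ - s) = 10/3 - s)
c = -577/9 (c = -5*13 + 8/9 = -65 + 8/9 = -577/9 ≈ -64.111)
1/(Q(-18, -21)/c) = 1/((10/3 - 1*(-21))/(-577/9)) = 1/((10/3 + 21)*(-9/577)) = 1/((73/3)*(-9/577)) = 1/(-219/577) = -577/219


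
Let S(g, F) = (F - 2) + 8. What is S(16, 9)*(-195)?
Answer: -2925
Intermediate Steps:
S(g, F) = 6 + F (S(g, F) = (-2 + F) + 8 = 6 + F)
S(16, 9)*(-195) = (6 + 9)*(-195) = 15*(-195) = -2925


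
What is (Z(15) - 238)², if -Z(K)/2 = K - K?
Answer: 56644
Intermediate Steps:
Z(K) = 0 (Z(K) = -2*(K - K) = -2*0 = 0)
(Z(15) - 238)² = (0 - 238)² = (-238)² = 56644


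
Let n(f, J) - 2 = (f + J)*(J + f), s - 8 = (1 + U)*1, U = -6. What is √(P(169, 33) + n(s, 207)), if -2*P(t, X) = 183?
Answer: √176042/2 ≈ 209.79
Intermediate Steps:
s = 3 (s = 8 + (1 - 6)*1 = 8 - 5*1 = 8 - 5 = 3)
n(f, J) = 2 + (J + f)² (n(f, J) = 2 + (f + J)*(J + f) = 2 + (J + f)*(J + f) = 2 + (J + f)²)
P(t, X) = -183/2 (P(t, X) = -½*183 = -183/2)
√(P(169, 33) + n(s, 207)) = √(-183/2 + (2 + (207 + 3)²)) = √(-183/2 + (2 + 210²)) = √(-183/2 + (2 + 44100)) = √(-183/2 + 44102) = √(88021/2) = √176042/2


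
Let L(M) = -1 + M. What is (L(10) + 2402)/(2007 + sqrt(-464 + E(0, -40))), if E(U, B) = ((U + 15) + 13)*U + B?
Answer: 537653/447617 - 4822*I*sqrt(14)/1342851 ≈ 1.2011 - 0.013436*I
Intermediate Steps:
E(U, B) = B + U*(28 + U) (E(U, B) = ((15 + U) + 13)*U + B = (28 + U)*U + B = U*(28 + U) + B = B + U*(28 + U))
(L(10) + 2402)/(2007 + sqrt(-464 + E(0, -40))) = ((-1 + 10) + 2402)/(2007 + sqrt(-464 + (-40 + 0**2 + 28*0))) = (9 + 2402)/(2007 + sqrt(-464 + (-40 + 0 + 0))) = 2411/(2007 + sqrt(-464 - 40)) = 2411/(2007 + sqrt(-504)) = 2411/(2007 + 6*I*sqrt(14))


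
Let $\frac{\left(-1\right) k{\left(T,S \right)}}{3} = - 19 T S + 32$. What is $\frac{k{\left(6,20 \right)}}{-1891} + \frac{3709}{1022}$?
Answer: $\frac{121351}{1932602} \approx 0.062791$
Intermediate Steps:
$k{\left(T,S \right)} = -96 + 57 S T$ ($k{\left(T,S \right)} = - 3 \left(- 19 T S + 32\right) = - 3 \left(- 19 S T + 32\right) = - 3 \left(32 - 19 S T\right) = -96 + 57 S T$)
$\frac{k{\left(6,20 \right)}}{-1891} + \frac{3709}{1022} = \frac{-96 + 57 \cdot 20 \cdot 6}{-1891} + \frac{3709}{1022} = \left(-96 + 6840\right) \left(- \frac{1}{1891}\right) + 3709 \cdot \frac{1}{1022} = 6744 \left(- \frac{1}{1891}\right) + \frac{3709}{1022} = - \frac{6744}{1891} + \frac{3709}{1022} = \frac{121351}{1932602}$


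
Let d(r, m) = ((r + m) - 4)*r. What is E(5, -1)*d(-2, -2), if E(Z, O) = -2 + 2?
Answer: 0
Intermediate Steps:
d(r, m) = r*(-4 + m + r) (d(r, m) = ((m + r) - 4)*r = (-4 + m + r)*r = r*(-4 + m + r))
E(Z, O) = 0
E(5, -1)*d(-2, -2) = 0*(-2*(-4 - 2 - 2)) = 0*(-2*(-8)) = 0*16 = 0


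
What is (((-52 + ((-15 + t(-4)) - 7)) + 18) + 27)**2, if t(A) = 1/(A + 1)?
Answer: 7744/9 ≈ 860.44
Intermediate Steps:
t(A) = 1/(1 + A)
(((-52 + ((-15 + t(-4)) - 7)) + 18) + 27)**2 = (((-52 + ((-15 + 1/(1 - 4)) - 7)) + 18) + 27)**2 = (((-52 + ((-15 + 1/(-3)) - 7)) + 18) + 27)**2 = (((-52 + ((-15 - 1/3) - 7)) + 18) + 27)**2 = (((-52 + (-46/3 - 7)) + 18) + 27)**2 = (((-52 - 67/3) + 18) + 27)**2 = ((-223/3 + 18) + 27)**2 = (-169/3 + 27)**2 = (-88/3)**2 = 7744/9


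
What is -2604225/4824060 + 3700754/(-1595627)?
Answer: -1467202071021/513160025708 ≈ -2.8591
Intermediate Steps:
-2604225/4824060 + 3700754/(-1595627) = -2604225*1/4824060 + 3700754*(-1/1595627) = -173615/321604 - 3700754/1595627 = -1467202071021/513160025708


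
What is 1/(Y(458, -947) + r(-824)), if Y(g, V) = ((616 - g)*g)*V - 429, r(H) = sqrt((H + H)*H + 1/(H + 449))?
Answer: -25698426375/1761090981227556376 - 5*sqrt(7638479985)/1761090981227556376 ≈ -1.4593e-8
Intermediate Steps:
r(H) = sqrt(1/(449 + H) + 2*H**2) (r(H) = sqrt((2*H)*H + 1/(449 + H)) = sqrt(2*H**2 + 1/(449 + H)) = sqrt(1/(449 + H) + 2*H**2))
Y(g, V) = -429 + V*g*(616 - g) (Y(g, V) = (g*(616 - g))*V - 429 = V*g*(616 - g) - 429 = -429 + V*g*(616 - g))
1/(Y(458, -947) + r(-824)) = 1/((-429 - 1*(-947)*458**2 + 616*(-947)*458) + sqrt((1 + 2*(-824)**2*(449 - 824))/(449 - 824))) = 1/((-429 - 1*(-947)*209764 - 267175216) + sqrt((1 + 2*678976*(-375))/(-375))) = 1/((-429 + 198646508 - 267175216) + sqrt(-(1 - 509232000)/375)) = 1/(-68529137 + sqrt(-1/375*(-509231999))) = 1/(-68529137 + sqrt(509231999/375)) = 1/(-68529137 + sqrt(7638479985)/75)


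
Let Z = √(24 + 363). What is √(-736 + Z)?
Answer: √(-736 + 3*√43) ≈ 26.764*I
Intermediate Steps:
Z = 3*√43 (Z = √387 = 3*√43 ≈ 19.672)
√(-736 + Z) = √(-736 + 3*√43)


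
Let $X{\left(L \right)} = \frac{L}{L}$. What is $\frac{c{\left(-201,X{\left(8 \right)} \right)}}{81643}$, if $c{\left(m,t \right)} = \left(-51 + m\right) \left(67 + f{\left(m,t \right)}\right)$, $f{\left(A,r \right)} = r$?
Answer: $- \frac{17136}{81643} \approx -0.20989$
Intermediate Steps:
$X{\left(L \right)} = 1$
$c{\left(m,t \right)} = \left(-51 + m\right) \left(67 + t\right)$
$\frac{c{\left(-201,X{\left(8 \right)} \right)}}{81643} = \frac{-3417 - 51 + 67 \left(-201\right) - 201}{81643} = \left(-3417 - 51 - 13467 - 201\right) \frac{1}{81643} = \left(-17136\right) \frac{1}{81643} = - \frac{17136}{81643}$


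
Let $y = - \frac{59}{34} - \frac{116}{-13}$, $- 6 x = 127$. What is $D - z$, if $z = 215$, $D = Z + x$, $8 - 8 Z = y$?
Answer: $- \frac{2504179}{10608} \approx -236.07$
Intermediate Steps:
$x = - \frac{127}{6}$ ($x = \left(- \frac{1}{6}\right) 127 = - \frac{127}{6} \approx -21.167$)
$y = \frac{3177}{442}$ ($y = \left(-59\right) \frac{1}{34} - - \frac{116}{13} = - \frac{59}{34} + \frac{116}{13} = \frac{3177}{442} \approx 7.1878$)
$Z = \frac{359}{3536}$ ($Z = 1 - \frac{3177}{3536} = \frac{359}{3536} \approx 0.10153$)
$D = - \frac{223459}{10608}$ ($D = \frac{359}{3536} - \frac{127}{6} = - \frac{223459}{10608} \approx -21.065$)
$D - z = - \frac{223459}{10608} - 215 = - \frac{2504179}{10608}$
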